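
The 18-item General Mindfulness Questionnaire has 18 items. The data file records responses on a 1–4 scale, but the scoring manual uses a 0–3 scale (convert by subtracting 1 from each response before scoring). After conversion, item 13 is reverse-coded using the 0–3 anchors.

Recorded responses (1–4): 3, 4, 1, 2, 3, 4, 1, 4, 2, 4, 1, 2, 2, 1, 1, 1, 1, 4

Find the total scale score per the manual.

Convert to 0–3: 2, 3, 0, 1, 2, 3, 0, 3, 1, 3, 0, 1, 1, 0, 0, 0, 0, 3
Reverse-coded (reversed = (0+3) − raw = 3 − raw):
  item 13: 3 − 1 = 2
Scored: 2, 3, 0, 1, 2, 3, 0, 3, 1, 3, 0, 1, 2, 0, 0, 0, 0, 3
Total = 24

24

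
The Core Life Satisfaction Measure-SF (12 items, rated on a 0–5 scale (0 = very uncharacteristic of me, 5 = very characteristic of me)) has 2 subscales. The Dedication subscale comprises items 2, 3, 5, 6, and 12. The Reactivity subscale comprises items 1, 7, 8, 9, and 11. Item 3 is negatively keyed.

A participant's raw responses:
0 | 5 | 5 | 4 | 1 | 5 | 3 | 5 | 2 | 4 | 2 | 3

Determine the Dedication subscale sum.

14

Dedication items: 2, 3, 5, 6, 12.
Of these, item 3 is negatively keyed; reverse-coded value = 5 − response.
  item 2: 5
  item 3: 5 − 5 = 0
  item 5: 1
  item 6: 5
  item 12: 3
Sum = 5 + 0 + 1 + 5 + 3 = 14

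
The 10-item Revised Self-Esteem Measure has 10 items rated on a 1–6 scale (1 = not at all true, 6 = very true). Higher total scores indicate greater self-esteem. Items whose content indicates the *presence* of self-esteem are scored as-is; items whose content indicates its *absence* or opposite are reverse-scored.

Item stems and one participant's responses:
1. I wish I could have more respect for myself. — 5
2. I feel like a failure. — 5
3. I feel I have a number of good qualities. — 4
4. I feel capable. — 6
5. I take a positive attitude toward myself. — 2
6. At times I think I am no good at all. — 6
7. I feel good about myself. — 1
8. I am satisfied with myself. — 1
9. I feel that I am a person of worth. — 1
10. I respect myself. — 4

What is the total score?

24

Items 1, 2, 6 describe the absence/opposite of self-esteem → reverse-score.
reverse-coded value = 7 − response.
  item 1: 7 − 5 = 2
  item 2: 7 − 5 = 2
  item 3: 4
  item 4: 6
  item 5: 2
  item 6: 7 − 6 = 1
  item 7: 1
  item 8: 1
  item 9: 1
  item 10: 4
Total = 2 + 2 + 4 + 6 + 2 + 1 + 1 + 1 + 1 + 4 = 24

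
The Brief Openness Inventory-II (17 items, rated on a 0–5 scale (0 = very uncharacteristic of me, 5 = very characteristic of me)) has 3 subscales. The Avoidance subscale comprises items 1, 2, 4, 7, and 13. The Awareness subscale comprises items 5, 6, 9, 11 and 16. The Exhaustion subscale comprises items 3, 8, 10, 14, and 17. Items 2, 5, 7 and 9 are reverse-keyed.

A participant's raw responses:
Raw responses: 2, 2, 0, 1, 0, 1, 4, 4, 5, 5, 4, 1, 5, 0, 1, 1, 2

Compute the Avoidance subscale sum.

Avoidance items: 1, 2, 4, 7, 13.
Of these, items 2 and 7 are reverse-keyed; on a 0–5 scale, reversed = 5 − raw.
  item 1: 2
  item 2: 5 − 2 = 3
  item 4: 1
  item 7: 5 − 4 = 1
  item 13: 5
Sum = 2 + 3 + 1 + 1 + 5 = 12

12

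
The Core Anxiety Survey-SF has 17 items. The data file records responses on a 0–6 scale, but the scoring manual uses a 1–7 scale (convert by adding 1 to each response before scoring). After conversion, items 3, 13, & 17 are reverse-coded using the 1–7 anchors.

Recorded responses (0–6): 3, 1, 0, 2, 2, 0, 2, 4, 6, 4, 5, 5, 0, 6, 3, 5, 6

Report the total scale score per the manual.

Convert to 1–7: 4, 2, 1, 3, 3, 1, 3, 5, 7, 5, 6, 6, 1, 7, 4, 6, 7
Reverse-coded (reverse-coded value = 8 − response):
  item 3: 8 − 1 = 7
  item 13: 8 − 1 = 7
  item 17: 8 − 7 = 1
Scored: 4, 2, 7, 3, 3, 1, 3, 5, 7, 5, 6, 6, 7, 7, 4, 6, 1
Total = 77

77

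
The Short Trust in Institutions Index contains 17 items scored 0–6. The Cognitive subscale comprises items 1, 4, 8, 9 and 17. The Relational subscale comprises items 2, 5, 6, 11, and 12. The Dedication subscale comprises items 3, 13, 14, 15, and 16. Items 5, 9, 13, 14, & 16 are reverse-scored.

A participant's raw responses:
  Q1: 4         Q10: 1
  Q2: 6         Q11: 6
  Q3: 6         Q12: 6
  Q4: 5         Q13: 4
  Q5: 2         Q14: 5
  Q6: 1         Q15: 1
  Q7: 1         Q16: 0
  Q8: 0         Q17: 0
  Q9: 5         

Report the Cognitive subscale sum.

Cognitive items: 1, 4, 8, 9, 17.
Of these, item 9 is reverse-scored; reverse-coded value = 6 − response.
  item 1: 4
  item 4: 5
  item 8: 0
  item 9: 6 − 5 = 1
  item 17: 0
Sum = 4 + 5 + 0 + 1 + 0 = 10

10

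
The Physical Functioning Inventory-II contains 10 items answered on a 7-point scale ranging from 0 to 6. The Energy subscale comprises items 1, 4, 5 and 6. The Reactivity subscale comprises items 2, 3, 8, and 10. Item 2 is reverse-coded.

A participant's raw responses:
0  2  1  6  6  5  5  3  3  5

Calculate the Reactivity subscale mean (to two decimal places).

3.25

Reactivity items: 2, 3, 8, 10.
Of these, item 2 is reverse-coded; reversed = (0+6) − raw = 6 − raw.
  item 2: 6 − 2 = 4
  item 3: 1
  item 8: 3
  item 10: 5
Sum = 4 + 1 + 3 + 5 = 13
Mean = 13 / 4 = 3.25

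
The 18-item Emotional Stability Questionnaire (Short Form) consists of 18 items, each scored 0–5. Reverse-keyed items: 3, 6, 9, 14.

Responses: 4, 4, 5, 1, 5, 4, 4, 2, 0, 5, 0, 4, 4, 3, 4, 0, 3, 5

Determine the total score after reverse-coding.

Apply reverse scoring (reversed = (0+5) − raw = 5 − raw):
  item 3: 5 − 5 = 0
  item 6: 5 − 4 = 1
  item 9: 5 − 0 = 5
  item 14: 5 − 3 = 2
Scored items: 4, 4, 0, 1, 5, 1, 4, 2, 5, 5, 0, 4, 4, 2, 4, 0, 3, 5
Total = 4 + 4 + 0 + 1 + 5 + 1 + 4 + 2 + 5 + 5 + 0 + 4 + 4 + 2 + 4 + 0 + 3 + 5 = 53

53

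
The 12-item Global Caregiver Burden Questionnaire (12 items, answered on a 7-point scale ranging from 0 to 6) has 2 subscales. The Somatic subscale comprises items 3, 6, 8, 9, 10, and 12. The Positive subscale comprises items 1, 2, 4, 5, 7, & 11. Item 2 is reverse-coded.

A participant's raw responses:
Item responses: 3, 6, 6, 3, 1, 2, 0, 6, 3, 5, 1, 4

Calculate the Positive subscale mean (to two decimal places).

1.33

Positive items: 1, 2, 4, 5, 7, 11.
Of these, item 2 is reverse-coded; on a 0–6 scale, reversed = 6 − raw.
  item 1: 3
  item 2: 6 − 6 = 0
  item 4: 3
  item 5: 1
  item 7: 0
  item 11: 1
Sum = 3 + 0 + 3 + 1 + 0 + 1 = 8
Mean = 8 / 6 = 1.33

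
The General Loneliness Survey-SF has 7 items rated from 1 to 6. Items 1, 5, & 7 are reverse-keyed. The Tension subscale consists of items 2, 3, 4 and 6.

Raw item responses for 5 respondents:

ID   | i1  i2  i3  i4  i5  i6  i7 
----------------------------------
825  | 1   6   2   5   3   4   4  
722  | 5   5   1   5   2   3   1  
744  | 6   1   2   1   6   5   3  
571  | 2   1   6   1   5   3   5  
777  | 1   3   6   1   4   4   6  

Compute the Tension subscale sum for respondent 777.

14

Respondent 777 raw: 1, 3, 6, 1, 4, 4, 6.
Tension items: 2, 3, 4, 6.
Reverse-coded (reverse-coded value = 7 − response):
  item 2: 3
  item 3: 6
  item 4: 1
  item 6: 4
Sum = 3 + 6 + 1 + 4 = 14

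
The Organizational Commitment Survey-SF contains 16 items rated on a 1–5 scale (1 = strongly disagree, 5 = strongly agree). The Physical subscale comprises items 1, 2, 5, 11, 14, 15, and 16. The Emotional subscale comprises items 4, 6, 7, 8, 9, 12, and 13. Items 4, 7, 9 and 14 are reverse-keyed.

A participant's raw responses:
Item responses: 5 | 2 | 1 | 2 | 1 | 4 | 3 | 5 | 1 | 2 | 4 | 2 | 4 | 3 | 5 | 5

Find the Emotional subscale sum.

27

Emotional items: 4, 6, 7, 8, 9, 12, 13.
Of these, items 4, 7, & 9 are reverse-keyed; on a 1–5 scale, reversed = 6 − raw.
  item 4: 6 − 2 = 4
  item 6: 4
  item 7: 6 − 3 = 3
  item 8: 5
  item 9: 6 − 1 = 5
  item 12: 2
  item 13: 4
Sum = 4 + 4 + 3 + 5 + 5 + 2 + 4 = 27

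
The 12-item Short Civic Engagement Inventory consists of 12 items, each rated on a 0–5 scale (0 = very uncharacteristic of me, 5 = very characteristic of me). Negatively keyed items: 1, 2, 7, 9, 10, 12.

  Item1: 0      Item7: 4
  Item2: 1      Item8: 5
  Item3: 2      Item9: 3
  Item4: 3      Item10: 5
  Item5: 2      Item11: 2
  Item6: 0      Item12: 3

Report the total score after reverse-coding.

Raw sum = 30. Negatively keyed items: 1, 2, 7, 9, 10, 12; their raw sum = 16.
Each reversal replaces raw with 5 − raw, changing the total by 5 − 2·raw per item.
Total = 30 + 6·5 − 2·16 = 30 + 30 − 32 = 28

28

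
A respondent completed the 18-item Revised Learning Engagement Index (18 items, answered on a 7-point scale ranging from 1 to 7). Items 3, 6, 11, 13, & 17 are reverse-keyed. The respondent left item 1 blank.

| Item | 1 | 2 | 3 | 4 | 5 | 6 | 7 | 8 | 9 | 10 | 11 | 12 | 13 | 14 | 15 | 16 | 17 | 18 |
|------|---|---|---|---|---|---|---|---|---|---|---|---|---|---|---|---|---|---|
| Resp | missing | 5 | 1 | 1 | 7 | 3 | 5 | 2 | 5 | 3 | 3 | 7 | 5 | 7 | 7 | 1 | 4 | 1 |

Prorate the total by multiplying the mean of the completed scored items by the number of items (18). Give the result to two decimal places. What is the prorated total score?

79.41

Reverse-coded (on a 1–7 scale, reversed = 8 − raw):
  item 3: 8 − 1 = 7
  item 6: 8 − 3 = 5
  item 11: 8 − 3 = 5
  item 13: 8 − 5 = 3
  item 17: 8 − 4 = 4
Completed scored items (17 of 18): 5, 7, 1, 7, 5, 5, 2, 5, 3, 5, 7, 3, 7, 7, 1, 4, 1; sum = 75.
Person mean = 75 / 17 ≈ 4.4118
Prorated total = (75 / 17) × 18 = 79.41 (to 2 dp)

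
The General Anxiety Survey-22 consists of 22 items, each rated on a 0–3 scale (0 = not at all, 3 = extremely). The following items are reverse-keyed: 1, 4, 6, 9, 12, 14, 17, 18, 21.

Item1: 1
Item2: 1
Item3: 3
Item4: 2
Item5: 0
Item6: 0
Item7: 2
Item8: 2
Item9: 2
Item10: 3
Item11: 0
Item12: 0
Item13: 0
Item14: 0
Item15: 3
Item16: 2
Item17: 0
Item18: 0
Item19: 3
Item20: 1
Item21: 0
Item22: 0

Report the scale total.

42

Apply reverse scoring (reversed = (0+3) − raw = 3 − raw):
  item 1: 3 − 1 = 2
  item 4: 3 − 2 = 1
  item 6: 3 − 0 = 3
  item 9: 3 − 2 = 1
  item 12: 3 − 0 = 3
  item 14: 3 − 0 = 3
  item 17: 3 − 0 = 3
  item 18: 3 − 0 = 3
  item 21: 3 − 0 = 3
Scored items: 2, 1, 3, 1, 0, 3, 2, 2, 1, 3, 0, 3, 0, 3, 3, 2, 3, 3, 3, 1, 3, 0
Total = 2 + 1 + 3 + 1 + 0 + 3 + 2 + 2 + 1 + 3 + 0 + 3 + 0 + 3 + 3 + 2 + 3 + 3 + 3 + 1 + 3 + 0 = 42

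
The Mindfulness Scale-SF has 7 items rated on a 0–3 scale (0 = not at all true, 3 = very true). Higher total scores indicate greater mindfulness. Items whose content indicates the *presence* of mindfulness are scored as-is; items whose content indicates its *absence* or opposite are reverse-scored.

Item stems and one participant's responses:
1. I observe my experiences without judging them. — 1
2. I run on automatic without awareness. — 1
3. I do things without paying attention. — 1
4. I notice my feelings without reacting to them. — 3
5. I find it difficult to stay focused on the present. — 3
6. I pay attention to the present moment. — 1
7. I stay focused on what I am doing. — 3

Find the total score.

12

Items 2, 3, 5 describe the absence/opposite of mindfulness → reverse-score.
reversed = (0+3) − raw = 3 − raw.
  item 1: 1
  item 2: 3 − 1 = 2
  item 3: 3 − 1 = 2
  item 4: 3
  item 5: 3 − 3 = 0
  item 6: 1
  item 7: 3
Total = 1 + 2 + 2 + 3 + 0 + 1 + 3 = 12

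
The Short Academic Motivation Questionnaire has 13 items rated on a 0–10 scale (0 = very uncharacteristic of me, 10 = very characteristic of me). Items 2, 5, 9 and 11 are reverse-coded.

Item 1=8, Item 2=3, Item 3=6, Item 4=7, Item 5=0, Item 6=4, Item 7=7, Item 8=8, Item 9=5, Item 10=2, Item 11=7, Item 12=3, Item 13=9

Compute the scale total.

79

Raw sum = 69. Reverse-coded items: 2, 5, 9, 11; their raw sum = 15.
Each reversal replaces raw with 10 − raw, changing the total by 10 − 2·raw per item.
Total = 69 + 4·10 − 2·15 = 69 + 40 − 30 = 79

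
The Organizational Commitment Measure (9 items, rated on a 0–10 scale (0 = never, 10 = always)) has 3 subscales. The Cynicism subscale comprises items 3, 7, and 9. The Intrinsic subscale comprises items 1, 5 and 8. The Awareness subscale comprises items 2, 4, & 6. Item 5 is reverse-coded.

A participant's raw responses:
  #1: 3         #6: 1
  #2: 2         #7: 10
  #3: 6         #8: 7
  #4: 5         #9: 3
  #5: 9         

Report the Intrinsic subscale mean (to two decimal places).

3.67

Intrinsic items: 1, 5, 8.
Of these, item 5 is reverse-coded; reversed = (0+10) − raw = 10 − raw.
  item 1: 3
  item 5: 10 − 9 = 1
  item 8: 7
Sum = 3 + 1 + 7 = 11
Mean = 11 / 3 = 3.67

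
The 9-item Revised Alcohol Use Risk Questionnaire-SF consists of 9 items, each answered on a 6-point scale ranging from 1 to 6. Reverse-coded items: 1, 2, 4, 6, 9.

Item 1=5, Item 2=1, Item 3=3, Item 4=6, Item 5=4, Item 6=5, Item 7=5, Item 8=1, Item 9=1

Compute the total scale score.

30

Raw sum = 31. Reverse-coded items: 1, 2, 4, 6, 9; their raw sum = 18.
Each reversal replaces raw with 7 − raw, changing the total by 7 − 2·raw per item.
Total = 31 + 5·7 − 2·18 = 31 + 35 − 36 = 30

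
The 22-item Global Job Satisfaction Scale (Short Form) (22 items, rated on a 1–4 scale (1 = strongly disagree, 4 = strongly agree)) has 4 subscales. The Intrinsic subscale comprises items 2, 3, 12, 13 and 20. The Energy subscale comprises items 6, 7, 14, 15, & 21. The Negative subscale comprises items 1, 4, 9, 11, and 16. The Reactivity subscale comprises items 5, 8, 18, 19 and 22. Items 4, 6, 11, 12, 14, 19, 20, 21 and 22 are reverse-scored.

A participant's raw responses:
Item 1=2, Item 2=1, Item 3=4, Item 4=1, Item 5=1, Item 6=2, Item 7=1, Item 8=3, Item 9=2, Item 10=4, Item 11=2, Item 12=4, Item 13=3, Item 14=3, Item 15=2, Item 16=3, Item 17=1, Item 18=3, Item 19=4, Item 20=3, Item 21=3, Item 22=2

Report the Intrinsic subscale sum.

11

Intrinsic items: 2, 3, 12, 13, 20.
Of these, items 12 and 20 are reverse-scored; on a 1–4 scale, reversed = 5 − raw.
  item 2: 1
  item 3: 4
  item 12: 5 − 4 = 1
  item 13: 3
  item 20: 5 − 3 = 2
Sum = 1 + 4 + 1 + 3 + 2 = 11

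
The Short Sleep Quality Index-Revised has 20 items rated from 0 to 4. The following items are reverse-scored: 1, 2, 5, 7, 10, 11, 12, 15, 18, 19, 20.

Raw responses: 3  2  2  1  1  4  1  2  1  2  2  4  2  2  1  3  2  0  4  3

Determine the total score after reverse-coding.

Raw sum = 42. Reverse-scored items: 1, 2, 5, 7, 10, 11, 12, 15, 18, 19, 20; their raw sum = 23.
Each reversal replaces raw with 4 − raw, changing the total by 4 − 2·raw per item.
Total = 42 + 11·4 − 2·23 = 42 + 44 − 46 = 40

40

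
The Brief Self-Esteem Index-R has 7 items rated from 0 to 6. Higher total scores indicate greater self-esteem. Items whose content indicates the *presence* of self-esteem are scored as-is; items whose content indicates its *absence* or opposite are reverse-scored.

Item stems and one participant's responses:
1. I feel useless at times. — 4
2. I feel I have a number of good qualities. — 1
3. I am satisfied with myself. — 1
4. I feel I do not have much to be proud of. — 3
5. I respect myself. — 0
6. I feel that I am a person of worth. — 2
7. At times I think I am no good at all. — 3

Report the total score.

Items 1, 4, 7 describe the absence/opposite of self-esteem → reverse-score.
on a 0–6 scale, reversed = 6 − raw.
  item 1: 6 − 4 = 2
  item 2: 1
  item 3: 1
  item 4: 6 − 3 = 3
  item 5: 0
  item 6: 2
  item 7: 6 − 3 = 3
Total = 2 + 1 + 1 + 3 + 0 + 2 + 3 = 12

12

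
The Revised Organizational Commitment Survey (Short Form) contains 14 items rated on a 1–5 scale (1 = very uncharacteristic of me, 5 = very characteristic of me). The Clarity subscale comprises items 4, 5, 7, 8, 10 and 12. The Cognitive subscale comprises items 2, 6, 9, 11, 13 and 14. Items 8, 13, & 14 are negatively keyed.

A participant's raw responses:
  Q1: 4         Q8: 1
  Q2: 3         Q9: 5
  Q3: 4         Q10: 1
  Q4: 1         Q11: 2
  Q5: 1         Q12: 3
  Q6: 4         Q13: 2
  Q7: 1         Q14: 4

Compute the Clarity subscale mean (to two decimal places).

Clarity items: 4, 5, 7, 8, 10, 12.
Of these, item 8 is negatively keyed; reversed = (1+5) − raw = 6 − raw.
  item 4: 1
  item 5: 1
  item 7: 1
  item 8: 6 − 1 = 5
  item 10: 1
  item 12: 3
Sum = 1 + 1 + 1 + 5 + 1 + 3 = 12
Mean = 12 / 6 = 2.00

2.00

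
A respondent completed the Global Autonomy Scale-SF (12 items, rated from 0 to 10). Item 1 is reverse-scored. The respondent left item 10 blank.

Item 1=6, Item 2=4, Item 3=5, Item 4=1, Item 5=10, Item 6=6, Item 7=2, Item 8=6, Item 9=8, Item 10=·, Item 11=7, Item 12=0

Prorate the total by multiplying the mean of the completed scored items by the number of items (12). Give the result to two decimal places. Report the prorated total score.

Reverse-coded (reversed = (0+10) − raw = 10 − raw):
  item 1: 10 − 6 = 4
Completed scored items (11 of 12): 4, 4, 5, 1, 10, 6, 2, 6, 8, 7, 0; sum = 53.
Person mean = 53 / 11 ≈ 4.8182
Prorated total = (53 / 11) × 12 = 57.82 (to 2 dp)

57.82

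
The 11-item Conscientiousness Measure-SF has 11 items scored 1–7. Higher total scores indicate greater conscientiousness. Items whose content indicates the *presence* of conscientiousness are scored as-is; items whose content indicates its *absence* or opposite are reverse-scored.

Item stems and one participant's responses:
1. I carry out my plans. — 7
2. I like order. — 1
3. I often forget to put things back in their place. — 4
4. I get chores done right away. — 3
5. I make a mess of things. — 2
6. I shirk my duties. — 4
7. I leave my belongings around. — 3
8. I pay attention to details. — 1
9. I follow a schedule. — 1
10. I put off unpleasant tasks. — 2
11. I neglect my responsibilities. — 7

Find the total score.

39

Items 3, 5, 6, 7, 10, 11 describe the absence/opposite of conscientiousness → reverse-score.
reversed = (1+7) − raw = 8 − raw.
  item 1: 7
  item 2: 1
  item 3: 8 − 4 = 4
  item 4: 3
  item 5: 8 − 2 = 6
  item 6: 8 − 4 = 4
  item 7: 8 − 3 = 5
  item 8: 1
  item 9: 1
  item 10: 8 − 2 = 6
  item 11: 8 − 7 = 1
Total = 7 + 1 + 4 + 3 + 6 + 4 + 5 + 1 + 1 + 6 + 1 = 39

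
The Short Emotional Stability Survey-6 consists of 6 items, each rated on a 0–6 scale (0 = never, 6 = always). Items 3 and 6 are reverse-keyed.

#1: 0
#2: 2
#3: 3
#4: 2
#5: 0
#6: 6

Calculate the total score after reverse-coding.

Reversing items 3 and 6 with 6 − raw:
Total = 0 + 2 + (6−3) + 2 + 0 + (6−6)
      = 0 + 2 + 3 + 2 + 0 + 0 = 7

7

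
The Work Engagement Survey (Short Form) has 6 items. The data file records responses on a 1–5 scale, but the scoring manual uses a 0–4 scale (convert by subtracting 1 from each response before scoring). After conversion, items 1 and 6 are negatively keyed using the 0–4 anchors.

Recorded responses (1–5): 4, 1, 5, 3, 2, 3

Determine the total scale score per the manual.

Convert to 0–4: 3, 0, 4, 2, 1, 2
Reverse-coded (reversed = (0+4) − raw = 4 − raw):
  item 1: 4 − 3 = 1
  item 6: 4 − 2 = 2
Scored: 1, 0, 4, 2, 1, 2
Total = 10

10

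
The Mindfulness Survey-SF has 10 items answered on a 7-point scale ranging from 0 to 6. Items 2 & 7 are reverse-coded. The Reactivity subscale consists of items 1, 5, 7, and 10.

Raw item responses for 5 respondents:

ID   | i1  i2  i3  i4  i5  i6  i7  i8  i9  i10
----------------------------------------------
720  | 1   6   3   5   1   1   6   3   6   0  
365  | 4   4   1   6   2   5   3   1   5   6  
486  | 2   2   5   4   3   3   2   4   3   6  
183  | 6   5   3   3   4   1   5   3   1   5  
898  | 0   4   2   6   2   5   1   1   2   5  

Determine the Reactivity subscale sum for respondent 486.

15

Respondent 486 raw: 2, 2, 5, 4, 3, 3, 2, 4, 3, 6.
Reactivity items: 1, 5, 7, 10.
Reverse-coded (reverse-coded value = 6 − response):
  item 1: 2
  item 5: 3
  item 7: 6 − 2 = 4
  item 10: 6
Sum = 2 + 3 + 4 + 6 = 15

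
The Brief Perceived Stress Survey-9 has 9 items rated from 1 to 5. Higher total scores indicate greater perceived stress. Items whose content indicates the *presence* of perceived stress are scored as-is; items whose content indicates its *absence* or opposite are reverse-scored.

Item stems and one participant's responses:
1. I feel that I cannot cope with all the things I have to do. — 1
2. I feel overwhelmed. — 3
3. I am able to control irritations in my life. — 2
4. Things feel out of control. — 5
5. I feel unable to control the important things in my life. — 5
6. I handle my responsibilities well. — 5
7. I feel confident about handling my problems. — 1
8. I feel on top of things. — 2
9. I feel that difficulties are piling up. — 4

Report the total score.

Items 3, 6, 7, 8 describe the absence/opposite of perceived stress → reverse-score.
reversed = (1+5) − raw = 6 − raw.
  item 1: 1
  item 2: 3
  item 3: 6 − 2 = 4
  item 4: 5
  item 5: 5
  item 6: 6 − 5 = 1
  item 7: 6 − 1 = 5
  item 8: 6 − 2 = 4
  item 9: 4
Total = 1 + 3 + 4 + 5 + 5 + 1 + 5 + 4 + 4 = 32

32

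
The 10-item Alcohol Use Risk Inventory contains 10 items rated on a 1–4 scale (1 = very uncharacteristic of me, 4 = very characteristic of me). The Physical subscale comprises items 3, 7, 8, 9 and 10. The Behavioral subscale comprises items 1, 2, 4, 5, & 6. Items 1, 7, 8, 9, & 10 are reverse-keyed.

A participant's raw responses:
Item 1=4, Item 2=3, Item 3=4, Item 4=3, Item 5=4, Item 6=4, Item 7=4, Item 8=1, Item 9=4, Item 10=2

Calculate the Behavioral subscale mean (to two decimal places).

3.00

Behavioral items: 1, 2, 4, 5, 6.
Of these, item 1 is reverse-keyed; reverse-coded value = 5 − response.
  item 1: 5 − 4 = 1
  item 2: 3
  item 4: 3
  item 5: 4
  item 6: 4
Sum = 1 + 3 + 3 + 4 + 4 = 15
Mean = 15 / 5 = 3.00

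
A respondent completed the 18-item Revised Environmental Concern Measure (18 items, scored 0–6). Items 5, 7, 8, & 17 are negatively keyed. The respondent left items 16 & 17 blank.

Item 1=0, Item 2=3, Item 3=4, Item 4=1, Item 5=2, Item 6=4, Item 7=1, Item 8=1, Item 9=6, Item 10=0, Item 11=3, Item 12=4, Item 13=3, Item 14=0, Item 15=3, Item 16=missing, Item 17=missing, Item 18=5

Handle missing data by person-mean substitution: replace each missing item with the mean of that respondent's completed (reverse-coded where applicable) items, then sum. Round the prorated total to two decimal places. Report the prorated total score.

Reverse-coded (reversed = (0+6) − raw = 6 − raw):
  item 5: 6 − 2 = 4
  item 7: 6 − 1 = 5
  item 8: 6 − 1 = 5
Completed scored items (16 of 18): 0, 3, 4, 1, 4, 4, 5, 5, 6, 0, 3, 4, 3, 0, 3, 5; sum = 50.
Person mean = 50 / 16 ≈ 3.1250
Prorated total = (50 / 16) × 18 = 56.25 (to 2 dp)

56.25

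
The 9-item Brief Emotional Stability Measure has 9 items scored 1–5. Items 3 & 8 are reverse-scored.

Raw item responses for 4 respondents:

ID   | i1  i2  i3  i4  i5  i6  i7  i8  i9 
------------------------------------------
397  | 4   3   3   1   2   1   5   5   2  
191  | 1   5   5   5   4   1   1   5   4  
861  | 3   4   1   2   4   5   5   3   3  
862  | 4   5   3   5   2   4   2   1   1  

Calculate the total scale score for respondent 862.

Respondent 862 raw: 4, 5, 3, 5, 2, 4, 2, 1, 1.
Reverse-coded (reversed = (1+5) − raw = 6 − raw):
  item 1: 4
  item 2: 5
  item 3: 6 − 3 = 3
  item 4: 5
  item 5: 2
  item 6: 4
  item 7: 2
  item 8: 6 − 1 = 5
  item 9: 1
Sum = 4 + 5 + 3 + 5 + 2 + 4 + 2 + 5 + 1 = 31

31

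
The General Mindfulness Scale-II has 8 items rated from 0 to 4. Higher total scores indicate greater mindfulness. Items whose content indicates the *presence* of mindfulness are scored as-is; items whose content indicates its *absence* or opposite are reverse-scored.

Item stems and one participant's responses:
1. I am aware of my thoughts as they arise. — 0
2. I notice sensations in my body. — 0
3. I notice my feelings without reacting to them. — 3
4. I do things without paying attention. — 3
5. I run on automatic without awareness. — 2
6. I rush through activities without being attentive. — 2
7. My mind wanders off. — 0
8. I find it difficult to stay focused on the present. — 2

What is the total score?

14

Items 4, 5, 6, 7, 8 describe the absence/opposite of mindfulness → reverse-score.
reverse-coded value = 4 − response.
  item 1: 0
  item 2: 0
  item 3: 3
  item 4: 4 − 3 = 1
  item 5: 4 − 2 = 2
  item 6: 4 − 2 = 2
  item 7: 4 − 0 = 4
  item 8: 4 − 2 = 2
Total = 0 + 0 + 3 + 1 + 2 + 2 + 4 + 2 = 14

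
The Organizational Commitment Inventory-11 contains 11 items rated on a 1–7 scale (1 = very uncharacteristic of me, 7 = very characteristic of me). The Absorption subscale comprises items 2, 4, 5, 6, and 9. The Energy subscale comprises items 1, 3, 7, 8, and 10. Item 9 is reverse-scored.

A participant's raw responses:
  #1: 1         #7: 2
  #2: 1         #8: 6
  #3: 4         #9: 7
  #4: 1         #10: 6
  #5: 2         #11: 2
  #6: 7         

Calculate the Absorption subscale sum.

Absorption items: 2, 4, 5, 6, 9.
Of these, item 9 is reverse-scored; reversed = (1+7) − raw = 8 − raw.
  item 2: 1
  item 4: 1
  item 5: 2
  item 6: 7
  item 9: 8 − 7 = 1
Sum = 1 + 1 + 2 + 7 + 1 = 12

12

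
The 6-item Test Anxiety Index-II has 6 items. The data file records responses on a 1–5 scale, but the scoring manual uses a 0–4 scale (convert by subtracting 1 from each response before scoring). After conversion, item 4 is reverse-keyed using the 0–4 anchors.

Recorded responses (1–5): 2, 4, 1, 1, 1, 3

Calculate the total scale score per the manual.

10

Convert to 0–4: 1, 3, 0, 0, 0, 2
Reverse-coded (reverse-coded value = 4 − response):
  item 4: 4 − 0 = 4
Scored: 1, 3, 0, 4, 0, 2
Total = 10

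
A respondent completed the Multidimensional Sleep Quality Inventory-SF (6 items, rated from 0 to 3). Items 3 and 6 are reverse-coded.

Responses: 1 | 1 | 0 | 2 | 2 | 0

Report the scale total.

Raw sum = 6. Reverse-coded items: 3, 6; their raw sum = 0.
Each reversal replaces raw with 3 − raw, changing the total by 3 − 2·raw per item.
Total = 6 + 2·3 − 2·0 = 6 + 6 − 0 = 12

12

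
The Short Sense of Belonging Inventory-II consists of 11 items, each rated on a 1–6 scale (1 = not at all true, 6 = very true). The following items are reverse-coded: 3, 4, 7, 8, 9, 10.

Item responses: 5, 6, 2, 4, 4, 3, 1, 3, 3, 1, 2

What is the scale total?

Apply reverse scoring (on a 1–6 scale, reversed = 7 − raw):
  item 3: 7 − 2 = 5
  item 4: 7 − 4 = 3
  item 7: 7 − 1 = 6
  item 8: 7 − 3 = 4
  item 9: 7 − 3 = 4
  item 10: 7 − 1 = 6
After reverse-coding: 5, 6, 5, 3, 4, 3, 6, 4, 4, 6, 2
Total = 5 + 6 + 5 + 3 + 4 + 3 + 6 + 4 + 4 + 6 + 2 = 48

48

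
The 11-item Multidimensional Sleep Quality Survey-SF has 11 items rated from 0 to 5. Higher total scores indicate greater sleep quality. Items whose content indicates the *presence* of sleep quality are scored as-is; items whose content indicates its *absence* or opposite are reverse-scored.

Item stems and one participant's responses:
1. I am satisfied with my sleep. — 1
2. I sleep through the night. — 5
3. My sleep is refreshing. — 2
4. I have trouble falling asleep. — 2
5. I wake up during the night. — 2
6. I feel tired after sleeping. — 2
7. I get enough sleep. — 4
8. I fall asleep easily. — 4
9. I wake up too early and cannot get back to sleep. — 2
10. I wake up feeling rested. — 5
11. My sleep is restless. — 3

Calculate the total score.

35

Items 4, 5, 6, 9, 11 describe the absence/opposite of sleep quality → reverse-score.
reversed = (0+5) − raw = 5 − raw.
  item 1: 1
  item 2: 5
  item 3: 2
  item 4: 5 − 2 = 3
  item 5: 5 − 2 = 3
  item 6: 5 − 2 = 3
  item 7: 4
  item 8: 4
  item 9: 5 − 2 = 3
  item 10: 5
  item 11: 5 − 3 = 2
Total = 1 + 5 + 2 + 3 + 3 + 3 + 4 + 4 + 3 + 5 + 2 = 35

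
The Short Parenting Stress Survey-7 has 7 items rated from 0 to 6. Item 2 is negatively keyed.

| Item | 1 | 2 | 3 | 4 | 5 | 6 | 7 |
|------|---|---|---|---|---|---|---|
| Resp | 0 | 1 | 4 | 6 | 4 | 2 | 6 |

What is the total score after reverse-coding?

27

Negatively keyed items use 6 − raw:
  item 2: 6 − 1 = 5
Scored responses: 0, 5, 4, 6, 4, 2, 6
Total = 0 + 5 + 4 + 6 + 4 + 2 + 6 = 27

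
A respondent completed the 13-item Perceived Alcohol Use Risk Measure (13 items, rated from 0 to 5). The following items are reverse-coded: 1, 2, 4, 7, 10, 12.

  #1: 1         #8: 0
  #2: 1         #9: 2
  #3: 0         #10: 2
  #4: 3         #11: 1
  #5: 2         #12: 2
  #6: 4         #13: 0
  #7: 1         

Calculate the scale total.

29

Reverse-coded items (reversed = (0+5) − raw = 5 − raw):
  item 1: 5 − 1 = 4
  item 2: 5 − 1 = 4
  item 4: 5 − 3 = 2
  item 7: 5 − 1 = 4
  item 10: 5 − 2 = 3
  item 12: 5 − 2 = 3
After reverse-coding: 4, 4, 0, 2, 2, 4, 4, 0, 2, 3, 1, 3, 0
Total = 4 + 4 + 0 + 2 + 2 + 4 + 4 + 0 + 2 + 3 + 1 + 3 + 0 = 29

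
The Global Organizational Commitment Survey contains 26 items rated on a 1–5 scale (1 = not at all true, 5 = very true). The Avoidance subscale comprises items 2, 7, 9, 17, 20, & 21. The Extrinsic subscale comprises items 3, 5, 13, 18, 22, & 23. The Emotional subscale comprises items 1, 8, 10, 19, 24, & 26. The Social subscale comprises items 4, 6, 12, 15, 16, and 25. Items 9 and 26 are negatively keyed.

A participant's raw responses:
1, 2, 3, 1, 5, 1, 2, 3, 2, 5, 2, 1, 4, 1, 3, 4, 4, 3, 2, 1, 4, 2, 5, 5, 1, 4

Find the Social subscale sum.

Social items: 4, 6, 12, 15, 16, 25.
  item 4: 1
  item 6: 1
  item 12: 1
  item 15: 3
  item 16: 4
  item 25: 1
Sum = 1 + 1 + 1 + 3 + 4 + 1 = 11

11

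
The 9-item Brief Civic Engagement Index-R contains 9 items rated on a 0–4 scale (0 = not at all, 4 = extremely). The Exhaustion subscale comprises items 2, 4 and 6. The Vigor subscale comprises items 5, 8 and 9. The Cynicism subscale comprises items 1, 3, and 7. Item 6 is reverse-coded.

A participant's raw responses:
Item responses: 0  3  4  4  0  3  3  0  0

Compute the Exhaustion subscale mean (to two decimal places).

2.67

Exhaustion items: 2, 4, 6.
Of these, item 6 is reverse-coded; reverse-coded value = 4 − response.
  item 2: 3
  item 4: 4
  item 6: 4 − 3 = 1
Sum = 3 + 4 + 1 = 8
Mean = 8 / 3 = 2.67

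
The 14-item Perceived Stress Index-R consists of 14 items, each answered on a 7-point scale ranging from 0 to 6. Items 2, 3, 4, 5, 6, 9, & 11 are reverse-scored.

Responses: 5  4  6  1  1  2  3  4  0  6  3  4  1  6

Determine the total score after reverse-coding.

54

Reverse-coded items (reversed = (0+6) − raw = 6 − raw):
  item 2: 6 − 4 = 2
  item 3: 6 − 6 = 0
  item 4: 6 − 1 = 5
  item 5: 6 − 1 = 5
  item 6: 6 − 2 = 4
  item 9: 6 − 0 = 6
  item 11: 6 − 3 = 3
Scored responses: 5, 2, 0, 5, 5, 4, 3, 4, 6, 6, 3, 4, 1, 6
Total = 5 + 2 + 0 + 5 + 5 + 4 + 3 + 4 + 6 + 6 + 3 + 4 + 1 + 6 = 54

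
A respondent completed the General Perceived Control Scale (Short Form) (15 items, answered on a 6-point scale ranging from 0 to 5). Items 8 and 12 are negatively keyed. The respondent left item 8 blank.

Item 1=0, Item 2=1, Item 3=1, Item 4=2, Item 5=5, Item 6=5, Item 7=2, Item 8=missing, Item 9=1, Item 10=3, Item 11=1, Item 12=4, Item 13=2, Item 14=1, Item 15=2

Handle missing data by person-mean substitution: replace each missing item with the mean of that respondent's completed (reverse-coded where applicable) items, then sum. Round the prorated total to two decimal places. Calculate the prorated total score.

28.93

Reverse-coded (reversed = (0+5) − raw = 5 − raw):
  item 12: 5 − 4 = 1
Completed scored items (14 of 15): 0, 1, 1, 2, 5, 5, 2, 1, 3, 1, 1, 2, 1, 2; sum = 27.
Person mean = 27 / 14 ≈ 1.9286
Prorated total = (27 / 14) × 15 = 28.93 (to 2 dp)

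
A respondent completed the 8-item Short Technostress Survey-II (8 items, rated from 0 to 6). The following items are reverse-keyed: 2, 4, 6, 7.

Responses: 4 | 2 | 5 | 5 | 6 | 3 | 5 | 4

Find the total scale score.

28

Reverse-keyed items use 6 − raw:
  item 2: 6 − 2 = 4
  item 4: 6 − 5 = 1
  item 6: 6 − 3 = 3
  item 7: 6 − 5 = 1
After reverse-coding: 4, 4, 5, 1, 6, 3, 1, 4
Total = 4 + 4 + 5 + 1 + 6 + 3 + 1 + 4 = 28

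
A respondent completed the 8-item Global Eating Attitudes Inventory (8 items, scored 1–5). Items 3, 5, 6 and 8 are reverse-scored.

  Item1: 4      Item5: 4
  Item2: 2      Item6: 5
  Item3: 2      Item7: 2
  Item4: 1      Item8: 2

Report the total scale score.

20

Reverse-coded items (on a 1–5 scale, reversed = 6 − raw):
  item 3: 6 − 2 = 4
  item 5: 6 − 4 = 2
  item 6: 6 − 5 = 1
  item 8: 6 − 2 = 4
After reverse-coding: 4, 2, 4, 1, 2, 1, 2, 4
Total = 4 + 2 + 4 + 1 + 2 + 1 + 2 + 4 = 20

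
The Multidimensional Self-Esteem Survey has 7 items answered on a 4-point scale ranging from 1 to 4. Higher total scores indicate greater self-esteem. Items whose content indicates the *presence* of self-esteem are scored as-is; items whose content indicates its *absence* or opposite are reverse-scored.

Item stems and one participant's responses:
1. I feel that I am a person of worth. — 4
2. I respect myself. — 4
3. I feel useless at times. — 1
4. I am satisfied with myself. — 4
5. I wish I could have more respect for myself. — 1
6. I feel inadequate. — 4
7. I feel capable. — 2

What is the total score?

Items 3, 5, 6 describe the absence/opposite of self-esteem → reverse-score.
on a 1–4 scale, reversed = 5 − raw.
  item 1: 4
  item 2: 4
  item 3: 5 − 1 = 4
  item 4: 4
  item 5: 5 − 1 = 4
  item 6: 5 − 4 = 1
  item 7: 2
Total = 4 + 4 + 4 + 4 + 4 + 1 + 2 = 23

23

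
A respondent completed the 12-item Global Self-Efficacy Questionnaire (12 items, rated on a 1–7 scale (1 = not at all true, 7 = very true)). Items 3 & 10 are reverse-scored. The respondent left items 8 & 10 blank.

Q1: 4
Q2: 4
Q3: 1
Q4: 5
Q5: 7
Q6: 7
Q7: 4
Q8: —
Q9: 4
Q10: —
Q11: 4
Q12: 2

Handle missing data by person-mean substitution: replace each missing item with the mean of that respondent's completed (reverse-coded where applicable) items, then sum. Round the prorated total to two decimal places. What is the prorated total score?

57.60

Reverse-coded (reversed = (1+7) − raw = 8 − raw):
  item 3: 8 − 1 = 7
Completed scored items (10 of 12): 4, 4, 7, 5, 7, 7, 4, 4, 4, 2; sum = 48.
Person mean = 48 / 10 ≈ 4.8000
Prorated total = (48 / 10) × 12 = 57.60 (to 2 dp)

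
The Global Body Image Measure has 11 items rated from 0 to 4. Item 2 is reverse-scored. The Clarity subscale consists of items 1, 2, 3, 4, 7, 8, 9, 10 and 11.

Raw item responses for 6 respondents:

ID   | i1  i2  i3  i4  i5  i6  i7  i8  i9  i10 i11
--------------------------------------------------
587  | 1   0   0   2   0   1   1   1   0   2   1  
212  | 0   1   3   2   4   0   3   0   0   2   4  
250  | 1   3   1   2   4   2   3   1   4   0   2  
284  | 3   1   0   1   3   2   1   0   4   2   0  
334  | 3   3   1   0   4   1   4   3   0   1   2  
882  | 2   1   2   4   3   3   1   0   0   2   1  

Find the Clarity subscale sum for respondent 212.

17

Respondent 212 raw: 0, 1, 3, 2, 4, 0, 3, 0, 0, 2, 4.
Clarity items: 1, 2, 3, 4, 7, 8, 9, 10, 11.
Reverse-coded (reversed = (0+4) − raw = 4 − raw):
  item 1: 0
  item 2: 4 − 1 = 3
  item 3: 3
  item 4: 2
  item 7: 3
  item 8: 0
  item 9: 0
  item 10: 2
  item 11: 4
Sum = 0 + 3 + 3 + 2 + 3 + 0 + 0 + 2 + 4 = 17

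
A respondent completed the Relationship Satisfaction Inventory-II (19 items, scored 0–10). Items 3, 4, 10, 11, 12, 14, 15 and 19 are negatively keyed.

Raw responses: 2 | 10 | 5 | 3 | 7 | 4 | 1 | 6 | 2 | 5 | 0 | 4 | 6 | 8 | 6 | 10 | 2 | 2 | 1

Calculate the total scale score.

100

Reverse-coded items (on a 0–10 scale, reversed = 10 − raw):
  item 3: 10 − 5 = 5
  item 4: 10 − 3 = 7
  item 10: 10 − 5 = 5
  item 11: 10 − 0 = 10
  item 12: 10 − 4 = 6
  item 14: 10 − 8 = 2
  item 15: 10 − 6 = 4
  item 19: 10 − 1 = 9
Scored responses: 2, 10, 5, 7, 7, 4, 1, 6, 2, 5, 10, 6, 6, 2, 4, 10, 2, 2, 9
Total = 2 + 10 + 5 + 7 + 7 + 4 + 1 + 6 + 2 + 5 + 10 + 6 + 6 + 2 + 4 + 10 + 2 + 2 + 9 = 100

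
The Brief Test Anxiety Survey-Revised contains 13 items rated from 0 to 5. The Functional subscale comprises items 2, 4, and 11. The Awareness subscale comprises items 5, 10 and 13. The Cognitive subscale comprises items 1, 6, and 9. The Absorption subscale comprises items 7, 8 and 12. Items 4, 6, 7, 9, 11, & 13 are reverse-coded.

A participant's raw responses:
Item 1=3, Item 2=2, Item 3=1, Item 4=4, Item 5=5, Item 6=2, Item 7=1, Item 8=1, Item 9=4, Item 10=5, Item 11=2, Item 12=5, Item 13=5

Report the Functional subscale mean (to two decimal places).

2.00

Functional items: 2, 4, 11.
Of these, items 4 and 11 are reverse-coded; on a 0–5 scale, reversed = 5 − raw.
  item 2: 2
  item 4: 5 − 4 = 1
  item 11: 5 − 2 = 3
Sum = 2 + 1 + 3 = 6
Mean = 6 / 3 = 2.00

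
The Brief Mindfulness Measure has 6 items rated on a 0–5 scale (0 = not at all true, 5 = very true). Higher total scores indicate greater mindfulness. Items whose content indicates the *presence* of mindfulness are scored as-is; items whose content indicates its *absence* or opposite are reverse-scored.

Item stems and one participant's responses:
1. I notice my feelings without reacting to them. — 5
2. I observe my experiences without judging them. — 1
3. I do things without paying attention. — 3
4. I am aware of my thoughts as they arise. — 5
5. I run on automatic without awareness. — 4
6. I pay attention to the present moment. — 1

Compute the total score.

15

Items 3, 5 describe the absence/opposite of mindfulness → reverse-score.
reversed = (0+5) − raw = 5 − raw.
  item 1: 5
  item 2: 1
  item 3: 5 − 3 = 2
  item 4: 5
  item 5: 5 − 4 = 1
  item 6: 1
Total = 5 + 1 + 2 + 5 + 1 + 1 = 15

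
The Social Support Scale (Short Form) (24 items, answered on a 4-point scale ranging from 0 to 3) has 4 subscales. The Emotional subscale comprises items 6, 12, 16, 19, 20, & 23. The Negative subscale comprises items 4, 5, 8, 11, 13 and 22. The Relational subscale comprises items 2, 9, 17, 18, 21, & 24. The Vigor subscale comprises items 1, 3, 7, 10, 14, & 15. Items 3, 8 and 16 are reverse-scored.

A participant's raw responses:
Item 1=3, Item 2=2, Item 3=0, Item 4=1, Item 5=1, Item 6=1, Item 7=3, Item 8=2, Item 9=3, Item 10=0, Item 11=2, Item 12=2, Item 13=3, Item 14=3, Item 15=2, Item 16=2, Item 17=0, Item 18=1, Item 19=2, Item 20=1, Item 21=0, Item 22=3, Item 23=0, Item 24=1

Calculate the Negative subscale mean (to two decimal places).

1.83

Negative items: 4, 5, 8, 11, 13, 22.
Of these, item 8 is reverse-scored; reversed = (0+3) − raw = 3 − raw.
  item 4: 1
  item 5: 1
  item 8: 3 − 2 = 1
  item 11: 2
  item 13: 3
  item 22: 3
Sum = 1 + 1 + 1 + 2 + 3 + 3 = 11
Mean = 11 / 6 = 1.83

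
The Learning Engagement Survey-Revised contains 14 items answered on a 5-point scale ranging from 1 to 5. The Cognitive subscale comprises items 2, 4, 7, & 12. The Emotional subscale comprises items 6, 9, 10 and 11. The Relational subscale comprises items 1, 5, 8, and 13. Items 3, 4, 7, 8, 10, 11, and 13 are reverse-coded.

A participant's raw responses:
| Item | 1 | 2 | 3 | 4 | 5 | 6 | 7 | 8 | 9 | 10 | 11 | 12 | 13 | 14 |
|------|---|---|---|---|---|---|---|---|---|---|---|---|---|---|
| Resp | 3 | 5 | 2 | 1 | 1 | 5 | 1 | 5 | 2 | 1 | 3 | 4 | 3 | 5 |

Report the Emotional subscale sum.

Emotional items: 6, 9, 10, 11.
Of these, items 10 & 11 are reverse-coded; reversed = (1+5) − raw = 6 − raw.
  item 6: 5
  item 9: 2
  item 10: 6 − 1 = 5
  item 11: 6 − 3 = 3
Sum = 5 + 2 + 5 + 3 = 15

15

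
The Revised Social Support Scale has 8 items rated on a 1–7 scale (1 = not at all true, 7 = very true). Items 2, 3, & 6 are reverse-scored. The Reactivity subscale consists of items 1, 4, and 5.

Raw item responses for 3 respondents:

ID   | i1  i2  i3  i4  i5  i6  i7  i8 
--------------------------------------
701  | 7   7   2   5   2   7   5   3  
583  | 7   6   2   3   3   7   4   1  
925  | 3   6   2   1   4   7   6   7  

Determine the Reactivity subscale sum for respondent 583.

Respondent 583 raw: 7, 6, 2, 3, 3, 7, 4, 1.
Reactivity items: 1, 4, 5.
Reverse-coded (reverse-coded value = 8 − response):
  item 1: 7
  item 4: 3
  item 5: 3
Sum = 7 + 3 + 3 = 13

13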